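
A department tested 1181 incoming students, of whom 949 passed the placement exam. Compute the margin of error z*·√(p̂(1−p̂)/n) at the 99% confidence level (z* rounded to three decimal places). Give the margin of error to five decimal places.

With x = 949 successes in n = 1181, p̂ = 0.80356.
Standard error of p̂: √(0.157854/1181) = √0.000133661 = 0.011561.
z* = 2.576 at the 99% level.
So ME = 0.02978.

ME = 0.02978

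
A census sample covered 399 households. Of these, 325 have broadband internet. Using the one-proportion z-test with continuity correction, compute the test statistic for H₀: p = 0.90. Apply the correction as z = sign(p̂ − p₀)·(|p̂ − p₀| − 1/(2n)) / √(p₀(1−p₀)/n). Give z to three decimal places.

z = -5.607

p̂ = 325/399 = 0.81454. p̂ − p₀ = -0.085464.
Continuity correction 1/(2n) = 1/798 = 0.001253.
Corrected numerator: |-0.085464| − 0.001253 = 0.084211.
Under H₀, SE = √(p₀(1−p₀)/n) = √(0.90·0.10/399) = √0.000225564 = 0.015019.
z = (−)0.084211/0.015019 = -5.607.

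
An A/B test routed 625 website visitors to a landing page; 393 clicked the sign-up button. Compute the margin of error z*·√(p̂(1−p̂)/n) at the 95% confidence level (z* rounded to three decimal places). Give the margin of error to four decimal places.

With x = 393 successes in n = 625, p̂ = 0.62880.
Standard error of p̂: √(0.233411/625) = √0.000373457 = 0.019325.
z* = 1.960 at the 95% level.
Margin of error = z*·SE = 1.960 × 0.019325 = 0.0379.

ME = 0.0379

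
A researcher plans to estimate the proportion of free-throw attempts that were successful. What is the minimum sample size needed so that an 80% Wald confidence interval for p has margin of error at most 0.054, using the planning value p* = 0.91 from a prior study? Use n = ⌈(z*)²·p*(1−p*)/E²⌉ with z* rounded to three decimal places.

n = 47

The 80% critical value is z* = 1.282.
p*(1−p*) = 0.91·0.09 = 0.0819.
(z*)²·p*(1−p*)/E² = 1.643524·0.0819/0.002916 = 46.161.
Rounding up, n = 47.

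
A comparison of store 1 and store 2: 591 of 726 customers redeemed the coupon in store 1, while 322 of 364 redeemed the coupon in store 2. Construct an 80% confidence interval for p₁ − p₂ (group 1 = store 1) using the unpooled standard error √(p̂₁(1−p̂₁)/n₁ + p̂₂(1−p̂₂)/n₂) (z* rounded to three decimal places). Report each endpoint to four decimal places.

p̂₁ = 591/726 = 0.81405, p̂₂ = 322/364 = 0.88462; p̂₁ − p̂₂ = -0.07057.
SE = √(0.000208503 + 0.000280415) = √0.000488918 = 0.022111.
The 80% critical value is z* = 1.282. Margin of error = 0.02835.
Interval: -0.07057 ± 0.02835 → (-0.0989, -0.0422).

(-0.0989, -0.0422)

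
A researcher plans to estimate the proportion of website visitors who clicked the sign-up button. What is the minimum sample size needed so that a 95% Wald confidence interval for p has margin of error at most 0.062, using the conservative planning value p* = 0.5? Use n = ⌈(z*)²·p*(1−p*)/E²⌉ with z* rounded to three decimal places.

z* = 1.960 at the 95% level.
p*(1−p*) = 0.50·0.50 = 0.2500.
Required n before rounding: 3.841600 × 0.2500 / 0.062² = 249.844.
Rounding up, n = 250.

n = 250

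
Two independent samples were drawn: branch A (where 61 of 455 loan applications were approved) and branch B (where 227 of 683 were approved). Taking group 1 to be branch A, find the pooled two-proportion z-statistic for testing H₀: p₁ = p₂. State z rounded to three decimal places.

z = -7.537

Sample proportions: p̂₁ = 61/455 = 0.13407 and p̂₂ = 227/683 = 0.33236.
Pooled p̂ = (61+227)/(455+683) = 288/1138 = 0.25308.
SE = √[p̂(1−p̂)(1/n₁+1/n₂)] = √[0.25308·0.74692·(1/455+1/683)] ≈ 0.026310.
z = -0.19829/0.026310 = -7.537.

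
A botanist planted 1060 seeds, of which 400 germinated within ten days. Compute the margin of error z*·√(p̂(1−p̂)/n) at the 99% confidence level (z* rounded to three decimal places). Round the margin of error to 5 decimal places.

ME = 0.03835

Sample proportion p̂ = 400/1060 = 0.37736.
SE(p̂) = √(0.37736·0.62264/1060) = 0.014888.
z* = 2.576 at the 99% level.
Margin of error = z*·SE = 2.576 × 0.014888 = 0.03835.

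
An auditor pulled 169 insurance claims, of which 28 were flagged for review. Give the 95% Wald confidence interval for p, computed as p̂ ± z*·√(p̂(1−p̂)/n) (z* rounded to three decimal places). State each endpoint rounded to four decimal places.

(0.1096, 0.2217)

The sample proportion is 28/169 = 0.16568.
Standard error of p̂: √(0.138230/169) = √0.000817932 = 0.028600.
The 95% critical value is z* = 1.960.
Margin of error: 1.960 × 0.028600 = 0.05606.
So the interval runs from 0.1096 to 0.2217.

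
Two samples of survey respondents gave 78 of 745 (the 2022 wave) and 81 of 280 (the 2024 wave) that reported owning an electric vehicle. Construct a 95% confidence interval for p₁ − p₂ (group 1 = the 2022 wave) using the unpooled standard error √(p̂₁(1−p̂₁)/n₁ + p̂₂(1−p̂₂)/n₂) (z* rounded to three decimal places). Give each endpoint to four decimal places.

(-0.2421, -0.1271)

p̂₁ = 0.10470, p̂₂ = 0.28929, so the observed difference is -0.18459.
Unpooled SE = √(p̂₁(1−p̂₁)/n₁ + p̂₂(1−p̂₂)/n₂) = √(0.000125821 + 0.000734284) = 0.029328.
The 95% critical value is z* = 1.960. Margin = 1.960·0.029328 = 0.05748.
So the interval runs from -0.2421 to -0.1271.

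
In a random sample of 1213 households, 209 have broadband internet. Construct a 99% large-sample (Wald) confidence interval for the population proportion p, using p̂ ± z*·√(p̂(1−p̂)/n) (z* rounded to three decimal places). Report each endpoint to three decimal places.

The sample proportion is 209/1213 = 0.17230.
SE(p̂) = √(0.17230·0.82770/1213) = 0.010843.
The 99% critical value is z* = 2.576.
Margin of error: 2.576 × 0.010843 = 0.02793.
Interval: 0.17230 ± 0.02793 → (0.144, 0.200).

(0.144, 0.200)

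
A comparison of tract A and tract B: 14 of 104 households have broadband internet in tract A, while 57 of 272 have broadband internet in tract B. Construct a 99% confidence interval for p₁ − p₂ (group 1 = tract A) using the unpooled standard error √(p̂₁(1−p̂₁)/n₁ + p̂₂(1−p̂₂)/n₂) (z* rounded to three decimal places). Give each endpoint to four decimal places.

p̂₁ = 0.13462, p̂₂ = 0.20956, so the observed difference is -0.07494.
Unpooled SE = √(p̂₁(1−p̂₁)/n₁ + p̂₂(1−p̂₂)/n₂) = √(0.001120135 + 0.000608985) = 0.041583.
z* = 2.576 at the 99% level. Margin = 2.576·0.041583 = 0.10712.
Interval: -0.07494 ± 0.10712 → (-0.1821, 0.0322).

(-0.1821, 0.0322)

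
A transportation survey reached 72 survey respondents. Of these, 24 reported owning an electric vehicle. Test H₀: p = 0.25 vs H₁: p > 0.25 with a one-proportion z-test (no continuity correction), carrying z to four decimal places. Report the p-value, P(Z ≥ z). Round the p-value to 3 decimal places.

p-value = 0.051

p̂ = 24/72 = 0.33333.
SE₀ = √(0.25·0.75/72) = 0.051031.
z = (p̂ − p₀)/SE = (24/72 − 0.25)/0.051031 ≈ 1.6330.
From the standard normal, P(Z ≥ z) = 0.051.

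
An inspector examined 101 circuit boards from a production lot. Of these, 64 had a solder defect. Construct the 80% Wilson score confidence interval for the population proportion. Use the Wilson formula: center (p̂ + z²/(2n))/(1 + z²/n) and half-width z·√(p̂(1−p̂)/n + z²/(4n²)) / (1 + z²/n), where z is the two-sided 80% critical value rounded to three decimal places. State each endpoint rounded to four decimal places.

Here p̂ = 64/101 = 0.63366 and z = 1.282 (z² = 1.643524).
1 + z²/n = 1.016273.
Center = (0.63366 + 0.008136)/1.016273 = 0.63152.
Radicand: p̂(1−p̂)/n + z²/(4n²) = 0.002298357 + 0.000040279 = 0.002338636.
Half-width = 1.282·√0.002338636/1.016273 = 0.06100.
Interval: 0.63152 ± 0.06100 → (0.5705, 0.6925).

(0.5705, 0.6925)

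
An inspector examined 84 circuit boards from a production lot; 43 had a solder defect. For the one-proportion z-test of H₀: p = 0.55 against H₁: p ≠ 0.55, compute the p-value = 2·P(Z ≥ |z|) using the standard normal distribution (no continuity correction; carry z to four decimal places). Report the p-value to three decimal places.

p-value = 0.483

Sample proportion p̂ = 43/84 = 0.51190.
Null standard error: √(0.55·0.45/84) = √0.002946429 = 0.054281.
Test statistic (full precision, shown to 4 dp): z = (43/84 − 0.55)/SE₀ ≈ -0.7018.
p-value = 2·P(Z ≥ |z|) with z = -0.7018 → 0.483.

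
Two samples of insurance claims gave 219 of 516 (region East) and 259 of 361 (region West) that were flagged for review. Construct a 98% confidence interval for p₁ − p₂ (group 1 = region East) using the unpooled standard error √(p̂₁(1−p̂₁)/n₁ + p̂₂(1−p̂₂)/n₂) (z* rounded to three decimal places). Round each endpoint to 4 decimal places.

(-0.3679, -0.2182)

p̂₁ = 219/516 = 0.42442, p̂₂ = 259/361 = 0.71745; p̂₁ − p̂₂ = -0.29303.
Unpooled SE = √(p̂₁(1−p̂₁)/n₁ + p̂₂(1−p̂₂)/n₂) = √(0.000473425 + 0.000561537) = 0.032171.
The 98% critical value is z* = 2.326. Margin = 2.326·0.032171 = 0.07483.
Interval: -0.29303 ± 0.07483 → (-0.3679, -0.2182).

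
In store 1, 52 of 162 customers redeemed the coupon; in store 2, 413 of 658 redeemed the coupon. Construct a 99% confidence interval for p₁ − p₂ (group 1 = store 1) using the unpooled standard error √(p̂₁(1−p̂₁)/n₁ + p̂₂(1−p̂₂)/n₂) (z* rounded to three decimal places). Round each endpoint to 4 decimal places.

(-0.4129, -0.2004)

p̂₁ = 52/162 = 0.32099, p̂₂ = 413/658 = 0.62766; p̂₁ − p̂₂ = -0.30667.
SE = √(0.001345399 + 0.000355172) = √0.001700571 = 0.041238.
For 99% confidence, z* = 2.576. Margin of error = 0.10623.
CI: -0.30667 ± 0.10623 = (-0.4129, -0.2004).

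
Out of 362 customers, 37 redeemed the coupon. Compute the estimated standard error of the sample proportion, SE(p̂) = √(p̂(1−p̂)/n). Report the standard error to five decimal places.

With x = 37 successes in n = 362, p̂ = 0.10221.
p̂(1−p̂) = 0.091763.
SE = √(0.091763/362) = 0.01592.

SE = 0.01592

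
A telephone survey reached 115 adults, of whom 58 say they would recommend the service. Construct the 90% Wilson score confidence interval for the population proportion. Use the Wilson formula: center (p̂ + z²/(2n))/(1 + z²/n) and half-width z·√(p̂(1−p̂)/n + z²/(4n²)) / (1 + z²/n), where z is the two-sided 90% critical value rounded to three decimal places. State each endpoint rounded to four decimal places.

p̂ = 58/115 = 0.50435; z = 1.645, so z² = 2.706025.
1 + z²/n = 1.023531.
Center = (0.50435 + 0.011765)/1.023531 = 0.50425.
Radicand: p̂(1−p̂)/n + z²/(4n²) = 0.002173749 + 0.000051154 = 0.002224903.
Half-width = z·√(radicand)/denom = 1.645·0.047169/1.023531 = 0.07581.
Interval: 0.50425 ± 0.07581 → (0.4284, 0.5801).

(0.4284, 0.5801)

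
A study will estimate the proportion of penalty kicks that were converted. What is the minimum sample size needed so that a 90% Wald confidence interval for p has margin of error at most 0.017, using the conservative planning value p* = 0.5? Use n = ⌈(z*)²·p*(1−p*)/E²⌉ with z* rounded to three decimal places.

The 90% critical value is z* = 1.645.
p*(1−p*) = 0.50·0.50 = 0.2500.
(z*)²·p*(1−p*)/E² = 2.706025·0.2500/0.000289 = 2340.852.
Rounding up, n = 2341.

n = 2341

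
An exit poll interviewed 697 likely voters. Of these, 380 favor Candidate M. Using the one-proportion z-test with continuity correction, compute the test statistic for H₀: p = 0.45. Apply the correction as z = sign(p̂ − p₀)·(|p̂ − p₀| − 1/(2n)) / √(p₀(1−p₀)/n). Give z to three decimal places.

z = 5.014

With x = 380 successes in n = 697, p̂ = 0.54519. p̂ − p₀ = 0.095194.
Continuity correction 1/(2n) = 1/1394 = 0.000717.
Corrected numerator: |0.095194| − 0.000717 = 0.094477.
Null standard error: √(0.45·0.55/697) = √0.000355093 = 0.018844.
z = +0.094477/0.018844 = 5.014.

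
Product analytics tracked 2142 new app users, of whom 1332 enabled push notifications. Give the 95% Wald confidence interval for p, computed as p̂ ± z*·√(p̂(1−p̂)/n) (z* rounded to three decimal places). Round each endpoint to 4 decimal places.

Sample proportion p̂ = 1332/2142 = 0.62185.
SE(p̂) = √(0.62185·0.37815/2142) = 0.010478.
For 95% confidence, z* = 1.960.
Margin of error: 1.960 × 0.010478 = 0.02054.
So the interval runs from 0.6013 to 0.6424.

(0.6013, 0.6424)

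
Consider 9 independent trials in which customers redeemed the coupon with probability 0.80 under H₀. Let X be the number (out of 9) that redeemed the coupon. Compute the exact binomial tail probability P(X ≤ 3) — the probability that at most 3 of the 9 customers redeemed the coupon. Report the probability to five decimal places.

X ~ Binomial(n=9, p=0.80).
P(X ≤ 3) = C(9,0)·0.80^0·0.20^9 + C(9,1)·0.80^1·0.20^8 + C(9,2)·0.80^2·0.20^7 + C(9,3)·0.80^3·0.20^6.
= 0.000001 + 0.000018 + 0.000295 + 0.002753 = 0.00307.

P = 0.00307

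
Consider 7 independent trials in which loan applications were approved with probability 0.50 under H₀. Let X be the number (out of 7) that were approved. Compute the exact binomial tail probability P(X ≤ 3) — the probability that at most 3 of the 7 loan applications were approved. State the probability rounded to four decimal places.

X is binomial with n = 7 and p = 0.50.
P(X ≤ 3) = C(7,0)·0.50^0·0.50^7 + C(7,1)·0.50^1·0.50^6 + C(7,2)·0.50^2·0.50^5 + C(7,3)·0.50^3·0.50^4.
= 0.007812 + 0.054688 + 0.164062 + 0.273438 = 0.5000.

P = 0.5000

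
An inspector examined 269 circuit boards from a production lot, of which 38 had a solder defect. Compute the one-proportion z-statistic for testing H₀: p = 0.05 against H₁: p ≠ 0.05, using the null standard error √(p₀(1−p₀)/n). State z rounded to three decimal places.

z = 6.868

With x = 38 successes in n = 269, p̂ = 0.14126.
SE₀ = √(0.05·0.95/269) = 0.013288.
z = (0.14126 − 0.05)/0.013288 = 0.09126/0.013288 = 6.868.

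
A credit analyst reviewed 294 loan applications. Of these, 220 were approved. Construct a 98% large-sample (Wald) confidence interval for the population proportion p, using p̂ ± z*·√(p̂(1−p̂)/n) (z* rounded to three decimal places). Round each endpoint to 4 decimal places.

(0.6894, 0.8072)

Sample proportion p̂ = 220/294 = 0.74830.
SE = √(p̂(1−p̂)/n) = √(0.188347/294) = 0.025311.
For 98% confidence, z* = 2.326.
Margin = 2.326·0.025311 = 0.05887.
CI: 0.74830 ± 0.05887 = (0.6894, 0.8072).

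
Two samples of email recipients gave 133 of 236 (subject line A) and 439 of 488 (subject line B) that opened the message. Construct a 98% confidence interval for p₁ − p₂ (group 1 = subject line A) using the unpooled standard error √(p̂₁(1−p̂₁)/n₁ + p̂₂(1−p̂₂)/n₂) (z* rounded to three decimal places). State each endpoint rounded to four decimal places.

(-0.4175, -0.2545)

p̂₁ = 133/236 = 0.56356, p̂₂ = 439/488 = 0.89959; p̂₁ − p̂₂ = -0.33603.
SE = √(0.001042204 + 0.000185098) = √0.001227302 = 0.035033.
z* = 2.326 at the 98% level. Margin of error = 0.08149.
Interval: -0.33603 ± 0.08149 → (-0.4175, -0.2545).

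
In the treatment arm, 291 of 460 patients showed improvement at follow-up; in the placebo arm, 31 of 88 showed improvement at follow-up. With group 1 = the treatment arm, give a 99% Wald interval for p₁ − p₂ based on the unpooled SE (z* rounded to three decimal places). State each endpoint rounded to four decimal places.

(0.1370, 0.4237)

p̂₁ = 0.63261, p̂₂ = 0.35227, so the observed difference is 0.28034.
SE = √(0.000505250 + 0.002592917) = √0.003098167 = 0.055661.
The 99% critical value is z* = 2.576. Margin = 2.576·0.055661 = 0.14338.
So the interval runs from 0.1370 to 0.4237.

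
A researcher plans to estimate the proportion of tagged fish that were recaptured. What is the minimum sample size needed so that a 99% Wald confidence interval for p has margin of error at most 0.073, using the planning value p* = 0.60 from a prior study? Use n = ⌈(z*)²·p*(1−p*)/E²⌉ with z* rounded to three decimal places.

n = 299

The 99% critical value is z* = 2.576.
p*(1−p*) = 0.60·0.40 = 0.2400.
(z*)²·p*(1−p*)/E² = 6.635776·0.2400/0.005329 = 298.853.
⌈298.853⌉ = 299.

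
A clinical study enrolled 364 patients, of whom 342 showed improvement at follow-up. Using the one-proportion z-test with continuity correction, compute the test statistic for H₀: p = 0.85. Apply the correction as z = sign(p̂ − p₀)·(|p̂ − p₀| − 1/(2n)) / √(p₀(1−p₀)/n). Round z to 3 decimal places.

z = 4.712

The sample proportion is 342/364 = 0.93956. p̂ − p₀ = 0.089560.
Continuity correction 1/(2n) = 1/728 = 0.001374.
Corrected numerator: |0.089560| − 0.001374 = 0.088186.
Null standard error: √(0.85·0.15/364) = √0.000350275 = 0.018716.
z = (+)0.088186/0.018716 = 4.712.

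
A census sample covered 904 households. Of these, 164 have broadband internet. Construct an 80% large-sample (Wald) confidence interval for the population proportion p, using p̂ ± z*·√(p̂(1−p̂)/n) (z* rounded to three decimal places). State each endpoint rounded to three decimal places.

(0.165, 0.198)

p̂ = 164/904 = 0.18142.
SE(p̂) = √(0.18142·0.81858/904) = 0.012817.
z* = 1.282 at the 80% level.
Margin = 1.282·0.012817 = 0.01643.
So the interval runs from 0.165 to 0.198.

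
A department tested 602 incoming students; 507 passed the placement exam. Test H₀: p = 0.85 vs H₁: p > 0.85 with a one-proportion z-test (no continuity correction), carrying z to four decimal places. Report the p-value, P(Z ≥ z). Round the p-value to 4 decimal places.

The sample proportion is 507/602 = 0.84219.
Null standard error: √(0.85·0.15/602) = √0.000211794 = 0.014553.
z = (p̂ − p₀)/SE = (507/602 − 0.85)/0.014553 ≈ -0.5365.
p-value = P(Z ≥ z) with z = -0.5365 → 0.7042.

p-value = 0.7042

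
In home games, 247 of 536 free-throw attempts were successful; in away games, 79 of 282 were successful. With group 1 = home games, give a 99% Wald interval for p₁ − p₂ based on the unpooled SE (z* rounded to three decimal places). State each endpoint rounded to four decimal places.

(0.0922, 0.2691)

p̂₁ = 247/536 = 0.46082, p̂₂ = 79/282 = 0.28014; p̂₁ − p̂₂ = 0.18068.
Unpooled SE = √(p̂₁(1−p̂₁)/n₁ + p̂₂(1−p̂₂)/n₂) = √(0.000463554 + 0.000715115) = 0.034332.
For 99% confidence, z* = 2.576. Margin of error = 0.08844.
So the interval runs from 0.0922 to 0.2691.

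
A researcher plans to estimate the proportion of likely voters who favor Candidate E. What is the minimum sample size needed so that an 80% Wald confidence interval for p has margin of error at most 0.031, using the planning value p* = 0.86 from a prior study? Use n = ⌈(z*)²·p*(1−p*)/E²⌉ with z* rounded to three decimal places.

n = 206

For 80% confidence, z* = 1.282.
p*(1−p*) = 0.1204.
Required n before rounding: 1.643524 × 0.1204 / 0.031² = 205.911.
Rounding up, n = 206.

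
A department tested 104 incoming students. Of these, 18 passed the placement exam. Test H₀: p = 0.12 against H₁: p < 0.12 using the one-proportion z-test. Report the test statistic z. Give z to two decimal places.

Sample proportion p̂ = 18/104 = 0.17308.
Under H₀, SE = √(p₀(1−p₀)/n) = √(0.12·0.88/104) = √0.001015385 = 0.031865.
Test statistic: z = 0.05308/0.031865 = 1.67.

z = 1.67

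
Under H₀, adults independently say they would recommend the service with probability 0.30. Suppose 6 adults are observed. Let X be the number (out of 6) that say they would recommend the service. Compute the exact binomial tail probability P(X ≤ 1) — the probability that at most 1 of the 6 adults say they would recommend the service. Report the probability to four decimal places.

P = 0.4202

X ~ Binomial(n=6, p=0.30).
P(X ≤ 1) = C(6,0)·0.30^0·0.70^6 + C(6,1)·0.30^1·0.70^5.
= 0.117649 + 0.302526 = 0.4202.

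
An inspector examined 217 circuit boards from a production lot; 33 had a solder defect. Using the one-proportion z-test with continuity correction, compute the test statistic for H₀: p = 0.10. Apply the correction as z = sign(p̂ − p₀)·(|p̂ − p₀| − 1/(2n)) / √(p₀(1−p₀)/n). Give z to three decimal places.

z = 2.444

Sample proportion p̂ = 33/217 = 0.15207. p̂ − p₀ = 0.052074.
Continuity correction 1/(2n) = 1/434 = 0.002304.
Corrected numerator: |0.052074| − 0.002304 = 0.049770.
Under H₀, SE = √(p₀(1−p₀)/n) = √(0.10·0.90/217) = √0.000414747 = 0.020365.
z = (+)0.049770/0.020365 = 2.444.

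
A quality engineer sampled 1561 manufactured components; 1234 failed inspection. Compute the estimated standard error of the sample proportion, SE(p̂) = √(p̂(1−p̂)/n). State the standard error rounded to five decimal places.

Sample proportion p̂ = 1234/1561 = 0.79052.
p̂(1−p̂) = 0.165598.
SE = √(0.165598/1561) = √0.000106085 = 0.01030.

SE = 0.01030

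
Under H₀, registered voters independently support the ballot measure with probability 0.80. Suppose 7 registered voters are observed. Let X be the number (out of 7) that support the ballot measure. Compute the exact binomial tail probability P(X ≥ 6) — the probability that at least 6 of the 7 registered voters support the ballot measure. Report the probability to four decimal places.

P = 0.5767

X is binomial with n = 7 and p = 0.80.
P(X ≥ 6) = C(7,6)·0.80^6·0.20^1 + C(7,7)·0.80^7·0.20^0.
= 0.367002 + 0.209715 = 0.5767.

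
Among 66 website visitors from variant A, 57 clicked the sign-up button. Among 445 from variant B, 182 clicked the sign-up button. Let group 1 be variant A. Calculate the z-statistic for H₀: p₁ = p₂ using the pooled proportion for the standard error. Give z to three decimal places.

z = 6.908

p̂₁ = 57/66 = 0.86364, p̂₂ = 182/445 = 0.40899.
Pooling: p̂ = 239/511 = 0.46771.
Pooled SE = √[0.2489574·0.01739871] ≈ 0.065814.
z = 0.45465/0.065814 = 6.908.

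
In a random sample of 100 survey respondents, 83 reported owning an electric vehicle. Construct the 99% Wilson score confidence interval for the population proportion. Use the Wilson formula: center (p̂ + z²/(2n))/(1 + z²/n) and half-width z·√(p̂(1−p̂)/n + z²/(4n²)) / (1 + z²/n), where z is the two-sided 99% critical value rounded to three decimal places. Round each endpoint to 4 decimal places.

(0.7135, 0.9054)

p̂ = 83/100 = 0.83000; z = 2.576, so z² = 6.635776.
Denominator 1 + z²/n = 1 + 6.635776/100 = 1.066358.
Adjusted center: (0.83000 + z²/(2n))/1.066358 = 0.80946.
Radicand: p̂(1−p̂)/n + z²/(4n²) = 0.001411000 + 0.000165894 = 0.001576894.
Half-width = z·√(radicand)/denom = 2.576·0.039710/1.066358 = 0.09593.
Interval: 0.80946 ± 0.09593 → (0.7135, 0.9054).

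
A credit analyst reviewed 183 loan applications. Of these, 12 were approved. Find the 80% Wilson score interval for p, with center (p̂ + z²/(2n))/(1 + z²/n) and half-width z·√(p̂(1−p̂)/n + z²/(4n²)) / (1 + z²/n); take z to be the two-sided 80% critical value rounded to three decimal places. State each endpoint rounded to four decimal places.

(0.0458, 0.0931)

p̂ = 12/183 = 0.06557; z = 1.282, so z² = 1.643524.
1 + z²/n = 1.008981.
Adjusted center: (0.06557 + z²/(2n))/1.008981 = 0.06944.
Radicand: p̂(1−p̂)/n + z²/(4n²) = 0.000334830 + 0.000012269 = 0.000347099.
Half-width = 1.282·√0.000347099/1.008981 = 0.02367.
CI: 0.06944 ± 0.02367 = (0.0458, 0.0931).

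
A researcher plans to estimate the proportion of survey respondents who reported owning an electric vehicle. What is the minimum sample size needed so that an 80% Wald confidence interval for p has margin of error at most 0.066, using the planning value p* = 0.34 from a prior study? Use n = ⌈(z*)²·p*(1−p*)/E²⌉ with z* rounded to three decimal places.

For 80% confidence, z* = 1.282.
p*(1−p*) = 0.34·0.66 = 0.2244.
(z*)²·p*(1−p*)/E² = 1.643524·0.2244/0.004356 = 84.666.
⌈84.666⌉ = 85.

n = 85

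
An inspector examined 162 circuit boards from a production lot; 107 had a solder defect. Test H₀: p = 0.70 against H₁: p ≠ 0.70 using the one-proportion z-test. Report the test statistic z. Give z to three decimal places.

z = -1.097

The sample proportion is 107/162 = 0.66049.
Null standard error: √(0.70·0.30/162) = √0.001296296 = 0.036004.
Test statistic: z = -0.03951/0.036004 = -1.097.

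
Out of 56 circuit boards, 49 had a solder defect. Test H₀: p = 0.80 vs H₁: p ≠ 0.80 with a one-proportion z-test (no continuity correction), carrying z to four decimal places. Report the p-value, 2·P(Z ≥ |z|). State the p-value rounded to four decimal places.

p̂ = 49/56 = 0.87500.
SE₀ = √(0.80·0.20/56) = 0.053452.
Test statistic (full precision, shown to 4 dp): z = (49/56 − 0.80)/SE₀ ≈ 1.4031.
From the standard normal, 2·P(Z ≥ |z|) = 0.1606.

p-value = 0.1606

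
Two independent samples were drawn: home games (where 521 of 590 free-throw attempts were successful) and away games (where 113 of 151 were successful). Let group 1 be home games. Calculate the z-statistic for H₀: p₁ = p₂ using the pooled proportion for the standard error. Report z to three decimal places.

z = 4.202

Sample proportions: p̂₁ = 521/590 = 0.88305 and p̂₂ = 113/151 = 0.74834.
Pooled p̂ = (521+113)/(590+151) = 634/741 = 0.85560.
Pooled SE = √[0.1235483·0.00831743] ≈ 0.032056.
z = (p̂₁ − p̂₂)/SE = (0.88305 − 0.74834)/0.032056 = 0.13471/0.032056 = 4.202.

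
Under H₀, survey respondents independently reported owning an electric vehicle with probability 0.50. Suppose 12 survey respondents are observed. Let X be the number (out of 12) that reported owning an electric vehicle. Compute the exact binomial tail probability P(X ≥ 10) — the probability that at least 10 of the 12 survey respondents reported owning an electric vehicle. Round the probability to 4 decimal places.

X is binomial with n = 12 and p = 0.50.
P(X ≥ 10) = C(12,10)·0.50^10·0.50^2 + C(12,11)·0.50^11·0.50^1 + C(12,12)·0.50^12·0.50^0.
= 0.016113 + 0.002930 + 0.000244 = 0.0193.

P = 0.0193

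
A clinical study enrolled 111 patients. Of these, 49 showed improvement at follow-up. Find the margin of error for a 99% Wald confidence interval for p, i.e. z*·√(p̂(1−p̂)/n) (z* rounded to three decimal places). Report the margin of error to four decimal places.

ME = 0.1214

With x = 49 successes in n = 111, p̂ = 0.44144.
SE(p̂) = √(0.44144·0.55856/111) = 0.047131.
For 99% confidence, z* = 2.576.
Margin of error = z*·SE = 2.576 × 0.047131 = 0.1214.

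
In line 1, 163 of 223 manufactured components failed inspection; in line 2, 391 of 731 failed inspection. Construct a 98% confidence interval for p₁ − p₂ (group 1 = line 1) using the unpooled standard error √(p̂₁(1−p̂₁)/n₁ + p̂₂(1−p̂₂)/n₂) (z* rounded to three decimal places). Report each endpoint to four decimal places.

p̂₁ = 0.73094, p̂₂ = 0.53488, so the observed difference is 0.19606.
Unpooled SE = √(p̂₁(1−p̂₁)/n₁ + p̂₂(1−p̂₂)/n₂) = √(0.000881910 + 0.000340333) = 0.034961.
z* = 2.326 at the 98% level. Margin = 2.326·0.034961 = 0.08132.
So the interval runs from 0.1147 to 0.2774.

(0.1147, 0.2774)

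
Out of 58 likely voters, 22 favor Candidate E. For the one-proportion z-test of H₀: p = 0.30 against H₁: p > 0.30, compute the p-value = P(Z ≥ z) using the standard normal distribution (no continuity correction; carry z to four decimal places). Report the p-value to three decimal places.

With x = 22 successes in n = 58, p̂ = 0.37931.
SE₀ = √(0.30·0.70/58) = 0.060172.
Test statistic (full precision, shown to 4 dp): z = (22/58 − 0.30)/SE₀ ≈ 1.3181.
From the standard normal, P(Z ≥ z) = 0.094.

p-value = 0.094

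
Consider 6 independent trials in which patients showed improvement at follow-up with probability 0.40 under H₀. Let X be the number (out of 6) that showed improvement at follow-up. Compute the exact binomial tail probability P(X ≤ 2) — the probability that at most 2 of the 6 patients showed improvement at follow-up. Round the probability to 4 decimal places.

X is binomial with n = 6 and p = 0.40.
P(X ≤ 2) = C(6,0)·0.40^0·0.60^6 + C(6,1)·0.40^1·0.60^5 + C(6,2)·0.40^2·0.60^4.
= 0.046656 + 0.186624 + 0.311040 = 0.5443.

P = 0.5443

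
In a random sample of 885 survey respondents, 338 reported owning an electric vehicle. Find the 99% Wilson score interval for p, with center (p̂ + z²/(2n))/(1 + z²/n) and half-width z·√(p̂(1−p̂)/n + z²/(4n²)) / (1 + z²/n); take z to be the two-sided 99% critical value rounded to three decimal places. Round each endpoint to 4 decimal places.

Here p̂ = 338/885 = 0.38192 and z = 2.576 (z² = 6.635776).
1 + z²/n = 1.007498.
Adjusted center: (0.38192 + z²/(2n))/1.007498 = 0.38280.
Radicand: p̂(1−p̂)/n + z²/(4n²) = 0.000266731 + 0.000002118 = 0.000268849.
Half-width = 2.576·√0.000268849/1.007498 = 0.04192.
Interval: 0.38280 ± 0.04192 → (0.3409, 0.4247).

(0.3409, 0.4247)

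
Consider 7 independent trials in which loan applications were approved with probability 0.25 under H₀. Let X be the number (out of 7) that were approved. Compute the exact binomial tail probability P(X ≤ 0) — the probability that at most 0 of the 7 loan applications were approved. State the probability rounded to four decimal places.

P = 0.1335

X is binomial with n = 7 and p = 0.25.
P(X ≤ 0) = C(7,0)·0.25^0·0.75^7.
= 0.133484 = 0.1335.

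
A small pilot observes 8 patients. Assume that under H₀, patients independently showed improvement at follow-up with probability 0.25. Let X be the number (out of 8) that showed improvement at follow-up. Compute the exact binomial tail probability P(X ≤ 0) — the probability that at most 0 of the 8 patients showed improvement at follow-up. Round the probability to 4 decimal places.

P = 0.1001

X ~ Binomial(n=8, p=0.25).
P(X ≤ 0) = C(8,0)·0.25^0·0.75^8.
= 0.100113 = 0.1001.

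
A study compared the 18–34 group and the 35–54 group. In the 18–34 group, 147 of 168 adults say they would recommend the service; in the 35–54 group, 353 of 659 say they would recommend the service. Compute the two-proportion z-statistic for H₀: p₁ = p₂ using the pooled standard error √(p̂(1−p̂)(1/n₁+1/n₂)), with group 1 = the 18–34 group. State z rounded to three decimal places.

p̂₁ = 147/168 = 0.87500, p̂₂ = 353/659 = 0.53566.
Pooling: p̂ = 500/827 = 0.60459.
Pooled SE = √[0.2390599·0.00746983] ≈ 0.042258.
z = (p̂₁ − p̂₂)/SE = (0.87500 − 0.53566)/0.042258 = 0.33934/0.042258 = 8.030.

z = 8.030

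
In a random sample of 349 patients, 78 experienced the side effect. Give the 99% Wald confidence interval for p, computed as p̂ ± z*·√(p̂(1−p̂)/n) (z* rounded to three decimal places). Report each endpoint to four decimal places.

The sample proportion is 78/349 = 0.22350.
SE(p̂) = √(0.22350·0.77650/349) = 0.022299.
The 99% critical value is z* = 2.576.
Margin of error: 2.576 × 0.022299 = 0.05744.
So the interval runs from 0.1661 to 0.2809.

(0.1661, 0.2809)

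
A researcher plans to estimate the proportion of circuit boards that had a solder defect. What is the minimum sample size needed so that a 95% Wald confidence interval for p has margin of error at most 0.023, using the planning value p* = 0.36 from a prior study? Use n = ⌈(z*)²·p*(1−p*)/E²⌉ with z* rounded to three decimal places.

n = 1674

z* = 1.960 at the 95% level.
p*(1−p*) = 0.2304.
(z*)²·p*(1−p*)/E² = 3.841600·0.2304/0.000529 = 1673.166.
Rounding up, n = 1674.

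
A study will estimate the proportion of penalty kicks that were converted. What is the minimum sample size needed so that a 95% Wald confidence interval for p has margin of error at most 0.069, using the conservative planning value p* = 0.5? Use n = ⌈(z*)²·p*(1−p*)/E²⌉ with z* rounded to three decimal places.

z* = 1.960 at the 95% level.
p*(1−p*) = 0.50·0.50 = 0.2500.
Required n before rounding: 3.841600 × 0.2500 / 0.069² = 201.722.
Rounding up, n = 202.

n = 202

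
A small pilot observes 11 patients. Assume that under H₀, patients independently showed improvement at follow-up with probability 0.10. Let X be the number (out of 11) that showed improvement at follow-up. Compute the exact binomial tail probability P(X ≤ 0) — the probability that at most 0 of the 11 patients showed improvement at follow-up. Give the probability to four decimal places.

P = 0.3138

X ~ Binomial(n=11, p=0.10).
P(X ≤ 0) = C(11,0)·0.10^0·0.90^11.
= 0.313811 = 0.3138.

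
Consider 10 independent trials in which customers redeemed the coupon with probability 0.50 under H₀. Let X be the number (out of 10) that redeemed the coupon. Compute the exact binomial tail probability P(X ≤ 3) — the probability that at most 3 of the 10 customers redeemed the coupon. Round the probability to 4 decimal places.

P = 0.1719

X ~ Binomial(n=10, p=0.50).
P(X ≤ 3) = C(10,0)·0.50^0·0.50^10 + C(10,1)·0.50^1·0.50^9 + C(10,2)·0.50^2·0.50^8 + C(10,3)·0.50^3·0.50^7.
= 0.000977 + 0.009766 + 0.043945 + 0.117188 = 0.1719.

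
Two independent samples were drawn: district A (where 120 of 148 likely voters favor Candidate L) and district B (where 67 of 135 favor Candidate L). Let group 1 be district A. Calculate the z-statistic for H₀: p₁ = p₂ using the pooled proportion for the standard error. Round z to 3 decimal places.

Sample proportions: p̂₁ = 120/148 = 0.81081 and p̂₂ = 67/135 = 0.49630.
Pooling: p̂ = 187/283 = 0.66078.
SE = √[p̂(1−p̂)(1/n₁+1/n₂)] = √[0.66078·0.33922·(1/148+1/135)] ≈ 0.056346.
z = 0.31451/0.056346 = 5.582.

z = 5.582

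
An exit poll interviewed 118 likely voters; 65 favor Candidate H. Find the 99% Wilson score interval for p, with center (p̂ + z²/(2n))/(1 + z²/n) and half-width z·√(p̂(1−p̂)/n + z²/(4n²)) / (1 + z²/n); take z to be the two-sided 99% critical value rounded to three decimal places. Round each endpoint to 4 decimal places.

Here p̂ = 65/118 = 0.55085 and z = 2.576 (z² = 6.635776).
1 + z²/n = 1.056235.
Adjusted center: (0.55085 + z²/(2n))/1.056235 = 0.54814.
Radicand: p̂(1−p̂)/n + z²/(4n²) = 0.002096733 + 0.000119143 = 0.002215876.
Half-width = z·√(radicand)/denom = 2.576·0.047073/1.056235 = 0.11480.
CI: 0.54814 ± 0.11480 = (0.4333, 0.6629).

(0.4333, 0.6629)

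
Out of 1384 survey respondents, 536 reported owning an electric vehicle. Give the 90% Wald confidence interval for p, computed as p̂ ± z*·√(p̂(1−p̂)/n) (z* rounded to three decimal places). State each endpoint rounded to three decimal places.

With x = 536 successes in n = 1384, p̂ = 0.38728.
Standard error of p̂: √(0.237295/1384) = √0.000171456 = 0.013094.
For 90% confidence, z* = 1.645.
Margin of error: 1.645 × 0.013094 = 0.02154.
So the interval runs from 0.366 to 0.409.

(0.366, 0.409)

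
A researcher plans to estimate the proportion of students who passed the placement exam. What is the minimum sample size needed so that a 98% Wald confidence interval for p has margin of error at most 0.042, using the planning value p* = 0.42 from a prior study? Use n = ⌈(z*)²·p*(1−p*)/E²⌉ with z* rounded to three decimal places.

The 98% critical value is z* = 2.326.
p*(1−p*) = 0.42·0.58 = 0.2436.
Required n before rounding: 5.410276 × 0.2436 / 0.042² = 747.133.
Rounding up, n = 748.

n = 748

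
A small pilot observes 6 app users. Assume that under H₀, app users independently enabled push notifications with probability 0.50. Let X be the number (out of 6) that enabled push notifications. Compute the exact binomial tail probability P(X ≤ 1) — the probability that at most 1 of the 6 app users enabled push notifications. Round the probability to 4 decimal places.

P = 0.1094

X is binomial with n = 6 and p = 0.50.
P(X ≤ 1) = C(6,0)·0.50^0·0.50^6 + C(6,1)·0.50^1·0.50^5.
= 0.015625 + 0.093750 = 0.1094.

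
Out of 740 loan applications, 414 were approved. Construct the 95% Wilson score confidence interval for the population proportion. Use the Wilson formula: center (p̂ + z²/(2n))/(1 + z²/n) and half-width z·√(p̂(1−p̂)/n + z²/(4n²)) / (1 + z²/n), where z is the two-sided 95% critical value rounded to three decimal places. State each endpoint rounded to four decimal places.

(0.5235, 0.5948)

Here p̂ = 414/740 = 0.55946 and z = 1.960 (z² = 3.841600).
Denominator 1 + z²/n = 1 + 3.841600/740 = 1.005191.
Adjusted center: (0.55946 + z²/(2n))/1.005191 = 0.55915.
Radicand: p̂(1−p̂)/n + z²/(4n²) = 0.000333060 + 0.000001754 = 0.000334814.
Half-width = z·√(radicand)/denom = 1.960·0.018298/1.005191 = 0.03568.
Interval: 0.55915 ± 0.03568 → (0.5235, 0.5948).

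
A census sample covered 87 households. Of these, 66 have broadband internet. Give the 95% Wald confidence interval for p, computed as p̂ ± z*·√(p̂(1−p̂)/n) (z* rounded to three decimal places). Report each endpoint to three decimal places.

Sample proportion p̂ = 66/87 = 0.75862.
SE(p̂) = √(0.75862·0.24138/87) = 0.045878.
The 95% critical value is z* = 1.960.
Margin = 1.960·0.045878 = 0.08992.
CI: 0.75862 ± 0.08992 = (0.669, 0.849).

(0.669, 0.849)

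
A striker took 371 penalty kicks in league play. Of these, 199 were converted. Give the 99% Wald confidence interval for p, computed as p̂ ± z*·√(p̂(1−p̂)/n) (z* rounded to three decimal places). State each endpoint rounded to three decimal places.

(0.470, 0.603)

Sample proportion p̂ = 199/371 = 0.53639.
Standard error of p̂: √(0.248676/371) = √0.000670285 = 0.025890.
For 99% confidence, z* = 2.576.
Margin = 2.576·0.025890 = 0.06669.
Interval: 0.53639 ± 0.06669 → (0.470, 0.603).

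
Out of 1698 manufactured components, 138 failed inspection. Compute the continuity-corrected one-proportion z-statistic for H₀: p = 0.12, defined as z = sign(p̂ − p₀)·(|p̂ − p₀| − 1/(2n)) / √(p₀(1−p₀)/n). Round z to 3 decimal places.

z = -4.874

p̂ = 138/1698 = 0.08127. p̂ − p₀ = -0.038728.
Continuity correction 1/(2n) = 1/3396 = 0.000294.
Corrected numerator: |-0.038728| − 0.000294 = 0.038434.
Under H₀, SE = √(p₀(1−p₀)/n) = √(0.12·0.88/1698) = √0.000062191 = 0.007886.
z = (−)0.038434/0.007886 = -4.874.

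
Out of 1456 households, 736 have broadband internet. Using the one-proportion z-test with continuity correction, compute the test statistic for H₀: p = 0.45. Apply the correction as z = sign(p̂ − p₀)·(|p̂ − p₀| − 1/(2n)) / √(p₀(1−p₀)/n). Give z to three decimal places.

z = 4.230

p̂ = 736/1456 = 0.50549. p̂ − p₀ = 0.055495.
Continuity correction 1/(2n) = 1/2912 = 0.000343.
Corrected numerator: |0.055495| − 0.000343 = 0.055152.
Null standard error: √(0.45·0.55/1456) = √0.000169986 = 0.013038.
z = (+)0.055152/0.013038 = 4.230.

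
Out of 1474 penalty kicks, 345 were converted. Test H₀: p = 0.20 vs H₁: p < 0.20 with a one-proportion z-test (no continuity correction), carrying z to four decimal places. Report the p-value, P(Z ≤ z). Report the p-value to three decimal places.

p-value = 0.999

With x = 345 successes in n = 1474, p̂ = 0.23406.
Null standard error: √(0.20·0.80/1474) = √0.000108548 = 0.010419.
Test statistic (full precision, shown to 4 dp): z = (345/1474 − 0.20)/SE₀ ≈ 3.2688.
From the standard normal, P(Z ≤ z) = 0.999.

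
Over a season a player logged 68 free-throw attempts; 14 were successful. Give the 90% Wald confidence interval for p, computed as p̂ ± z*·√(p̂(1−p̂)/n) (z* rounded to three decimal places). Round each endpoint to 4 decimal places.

Sample proportion p̂ = 14/68 = 0.20588.
SE(p̂) = √(0.20588·0.79412/68) = 0.049034.
The 90% critical value is z* = 1.645.
Margin = 1.645·0.049034 = 0.08066.
Interval: 0.20588 ± 0.08066 → (0.1252, 0.2865).

(0.1252, 0.2865)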